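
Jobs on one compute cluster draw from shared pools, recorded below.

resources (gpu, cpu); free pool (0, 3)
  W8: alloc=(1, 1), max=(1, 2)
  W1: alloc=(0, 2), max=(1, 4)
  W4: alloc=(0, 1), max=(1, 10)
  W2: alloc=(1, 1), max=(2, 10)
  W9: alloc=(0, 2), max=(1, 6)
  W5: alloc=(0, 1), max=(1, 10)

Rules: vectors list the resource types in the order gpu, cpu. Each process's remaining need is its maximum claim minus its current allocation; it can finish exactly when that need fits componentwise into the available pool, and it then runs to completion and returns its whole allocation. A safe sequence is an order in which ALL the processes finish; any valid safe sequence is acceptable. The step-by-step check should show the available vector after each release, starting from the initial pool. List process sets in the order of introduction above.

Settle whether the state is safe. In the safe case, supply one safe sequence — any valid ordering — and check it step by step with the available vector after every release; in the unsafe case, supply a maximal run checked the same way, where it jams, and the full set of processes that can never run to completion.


The state is UNSAFE.
Key observation: the pool after W8, W9, W1 is (1, 8); every surviving request exceeds it in cpu, so progress ends there.
The run W8, W9, W1 cannot be extended any further. Check, step by step:
  pool = (0, 3)
  W8 needs (0, 1) <= (0, 3) -> finishes; pool += (1, 1) = (1, 4)
  W9 needs (1, 4) <= (1, 4) -> finishes; pool += (0, 2) = (1, 6)
  W1 needs (1, 2) <= (1, 6) -> finishes; pool += (0, 2) = (1, 8)
  blocked: W4 wants (1, 9), pool (1, 8) — not enough cpu
  blocked: W2 wants (1, 9), pool (1, 8) — not enough cpu
  blocked: W5 wants (1, 9), pool (1, 8) — not enough cpu
Processes that can never finish: W4, W2 and W5.


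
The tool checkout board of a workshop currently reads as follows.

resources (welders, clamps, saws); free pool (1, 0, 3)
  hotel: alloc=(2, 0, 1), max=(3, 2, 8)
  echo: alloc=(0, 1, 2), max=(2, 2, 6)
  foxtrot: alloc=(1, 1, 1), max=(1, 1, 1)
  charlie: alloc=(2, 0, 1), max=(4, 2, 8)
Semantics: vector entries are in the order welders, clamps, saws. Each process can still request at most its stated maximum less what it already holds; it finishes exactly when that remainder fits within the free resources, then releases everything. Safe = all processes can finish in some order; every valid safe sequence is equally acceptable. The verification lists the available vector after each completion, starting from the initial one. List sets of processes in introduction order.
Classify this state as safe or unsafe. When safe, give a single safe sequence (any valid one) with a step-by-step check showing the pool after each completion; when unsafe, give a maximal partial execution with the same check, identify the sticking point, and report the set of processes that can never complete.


The state is UNSAFE.
Key observation: foxtrot, echo can finish, but then (2, 2, 6) is all there is, and the blocked group's saws demands exceed it.
The run foxtrot, echo cannot be extended any further. Step-by-step check:
  pool = (1, 0, 3)
  foxtrot: need (0, 0, 0) fits (1, 0, 3); releases (1, 1, 1), pool now (2, 1, 4)
  echo: need (2, 1, 4) fits (2, 1, 4); releases (0, 1, 2), pool now (2, 2, 6)
  hotel still needs (1, 2, 7) but only (2, 2, 6) is free — short on saws
  charlie still needs (2, 2, 7) but only (2, 2, 6) is free — short on saws
Never able to finish: hotel and charlie.


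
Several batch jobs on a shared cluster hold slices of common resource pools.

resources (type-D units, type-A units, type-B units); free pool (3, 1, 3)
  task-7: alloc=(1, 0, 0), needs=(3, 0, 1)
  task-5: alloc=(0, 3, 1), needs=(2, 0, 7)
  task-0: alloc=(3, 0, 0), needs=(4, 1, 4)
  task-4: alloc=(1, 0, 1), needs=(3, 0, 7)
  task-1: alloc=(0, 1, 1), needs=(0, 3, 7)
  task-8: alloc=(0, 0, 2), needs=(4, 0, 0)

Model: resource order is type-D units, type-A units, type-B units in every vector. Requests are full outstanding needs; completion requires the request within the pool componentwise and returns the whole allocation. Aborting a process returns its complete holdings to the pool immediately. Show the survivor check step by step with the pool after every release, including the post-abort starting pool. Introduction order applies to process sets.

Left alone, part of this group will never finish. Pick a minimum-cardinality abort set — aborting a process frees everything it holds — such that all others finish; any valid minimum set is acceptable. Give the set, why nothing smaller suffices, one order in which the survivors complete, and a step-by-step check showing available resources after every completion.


The answer: abort task-5 and task-1.
Key observation: task-4 could never have finished before the abort; with (0, 4, 2) returned by task-5 and task-1, it fits at step 4.
Why nothing smaller works — every single abort fails: task-7 alone leaves task-5 blocked (short on type-B units); task-5 alone leaves task-4 blocked (short on type-B units); task-0 alone leaves task-5 blocked (short on type-B units); task-4 alone leaves task-5 blocked (short on type-B units); task-1 alone leaves task-5 blocked (short on type-B units); task-8 alone leaves task-5 blocked (short on type-B units).
One survivor order: task-7, task-8, task-0, task-4. Walking it through (post-abort pool first):
  pool = (3, 5, 5)
  task-7: need (3, 0, 1) fits (3, 5, 5); releases (1, 0, 0), pool now (4, 5, 5)
  task-8: need (4, 0, 0) fits (4, 5, 5); releases (0, 0, 2), pool now (4, 5, 7)
  task-0: need (4, 1, 4) fits (4, 5, 7); releases (3, 0, 0), pool now (7, 5, 7)
  task-4: need (3, 0, 7) fits (7, 5, 7); releases (1, 0, 1), pool now (8, 5, 8)


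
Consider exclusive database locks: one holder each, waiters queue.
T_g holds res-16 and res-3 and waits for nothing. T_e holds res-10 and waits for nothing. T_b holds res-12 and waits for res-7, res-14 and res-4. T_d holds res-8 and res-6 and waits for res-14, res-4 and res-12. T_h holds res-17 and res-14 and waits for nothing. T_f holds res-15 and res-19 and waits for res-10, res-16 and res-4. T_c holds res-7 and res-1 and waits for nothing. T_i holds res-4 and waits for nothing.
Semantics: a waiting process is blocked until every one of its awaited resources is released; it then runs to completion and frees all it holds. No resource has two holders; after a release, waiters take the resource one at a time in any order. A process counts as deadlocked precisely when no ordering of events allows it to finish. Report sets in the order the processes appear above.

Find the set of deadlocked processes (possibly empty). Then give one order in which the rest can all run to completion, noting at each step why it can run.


The deadlocked set is empty.
Key observation: there is no circular wait here — follow any chain and it reaches a process that is free to run now.
One completion order for the rest: T_c, T_h, T_g, T_e, T_i, T_f, T_b, T_d.
Step-by-step check:
  T_c waits on nothing -> runs at once and releases res-7 and res-1
  T_h waits on nothing -> runs at once and releases res-17 and res-14
  T_g waits on nothing -> runs at once and releases res-16 and res-3
  T_e waits on nothing -> runs at once and releases res-10
  T_i waits on nothing -> runs at once and releases res-4
  run T_f (all its waits — res-10, res-16 and res-4 — are resolved); releases res-15 and res-19
  run T_b (all its waits — res-7, res-14 and res-4 — are resolved); releases res-12
  run T_d (all its waits — res-14, res-4 and res-12 — are resolved); releases res-8 and res-6


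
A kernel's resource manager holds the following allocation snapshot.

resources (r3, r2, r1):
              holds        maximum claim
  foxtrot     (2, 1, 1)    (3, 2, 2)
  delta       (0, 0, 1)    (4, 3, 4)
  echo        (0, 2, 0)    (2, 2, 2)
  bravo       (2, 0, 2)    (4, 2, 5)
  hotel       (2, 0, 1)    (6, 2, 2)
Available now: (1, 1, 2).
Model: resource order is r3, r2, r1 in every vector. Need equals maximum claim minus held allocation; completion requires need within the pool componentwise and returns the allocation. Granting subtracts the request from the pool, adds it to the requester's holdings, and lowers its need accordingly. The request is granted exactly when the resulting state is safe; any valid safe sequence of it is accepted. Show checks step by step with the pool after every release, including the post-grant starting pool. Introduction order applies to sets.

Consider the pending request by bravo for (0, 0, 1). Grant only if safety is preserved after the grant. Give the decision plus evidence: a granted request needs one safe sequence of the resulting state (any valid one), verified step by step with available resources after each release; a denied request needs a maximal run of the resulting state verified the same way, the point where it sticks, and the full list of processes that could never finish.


GRANT — the state after the grant stays safe, e.g. via foxtrot, echo, bravo, hotel, delta.
Key observation: (1, 1, 1) free after granting still covers foxtrot first, and each release covers the next.
Step-by-step check of the post-grant state:
  pool = (1, 1, 1)
  foxtrot: need (1, 1, 1) fits (1, 1, 1); releases (2, 1, 1), pool now (3, 2, 2)
  echo: need (2, 0, 2) fits (3, 2, 2); releases (0, 2, 0), pool now (3, 4, 2)
  bravo: need (2, 2, 2) fits (3, 4, 2); releases (2, 0, 3), pool now (5, 4, 5)
  hotel: need (4, 2, 1) fits (5, 4, 5); releases (2, 0, 1), pool now (7, 4, 6)
  delta: need (4, 3, 3) fits (7, 4, 6); releases (0, 0, 1), pool now (7, 4, 7)


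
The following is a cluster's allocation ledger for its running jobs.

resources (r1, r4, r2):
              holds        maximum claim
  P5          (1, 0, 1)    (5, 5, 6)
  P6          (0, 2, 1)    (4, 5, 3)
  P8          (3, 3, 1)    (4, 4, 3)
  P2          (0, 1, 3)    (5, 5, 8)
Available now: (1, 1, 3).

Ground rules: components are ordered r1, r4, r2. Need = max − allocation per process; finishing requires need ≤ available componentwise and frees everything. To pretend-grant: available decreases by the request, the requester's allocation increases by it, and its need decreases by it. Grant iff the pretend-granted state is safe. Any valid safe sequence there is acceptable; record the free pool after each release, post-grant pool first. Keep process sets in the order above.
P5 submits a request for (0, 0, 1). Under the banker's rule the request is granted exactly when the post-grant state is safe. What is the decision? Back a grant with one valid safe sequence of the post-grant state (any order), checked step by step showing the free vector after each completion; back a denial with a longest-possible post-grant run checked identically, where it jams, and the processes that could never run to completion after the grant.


GRANT — the state after the grant stays safe, e.g. via P8, P6, P5, P2.
Key observation: granting shrinks the pool to (1, 1, 2), yet P8 still fits and the chain goes through.
Verifying the post-grant state step by step:
  pool = (1, 1, 2)
  run P8 (needs (1, 1, 2), free (1, 1, 2)); after release of (3, 3, 1) the pool is (4, 4, 3)
  run P6 (needs (4, 3, 2), free (4, 4, 3)); after release of (0, 2, 1) the pool is (4, 6, 4)
  run P5 (needs (4, 5, 4), free (4, 6, 4)); after release of (1, 0, 2) the pool is (5, 6, 6)
  run P2 (needs (5, 4, 5), free (5, 6, 6)); after release of (0, 1, 3) the pool is (5, 7, 9)


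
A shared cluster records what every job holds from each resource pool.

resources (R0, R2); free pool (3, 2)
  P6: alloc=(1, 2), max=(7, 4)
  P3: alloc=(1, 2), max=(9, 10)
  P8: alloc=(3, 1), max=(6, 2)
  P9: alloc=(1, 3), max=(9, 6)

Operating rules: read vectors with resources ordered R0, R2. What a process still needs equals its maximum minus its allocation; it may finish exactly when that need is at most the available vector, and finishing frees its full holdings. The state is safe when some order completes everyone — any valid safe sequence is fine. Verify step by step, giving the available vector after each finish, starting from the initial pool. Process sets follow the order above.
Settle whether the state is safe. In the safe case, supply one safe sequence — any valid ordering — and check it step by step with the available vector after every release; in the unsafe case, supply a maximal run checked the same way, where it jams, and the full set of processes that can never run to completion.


UNSAFE.
Key observation: after P8, P6 complete, (7, 5) is the best the pool ever gets, yet each leftover process wants more R0.
Going as far as possible: P8, P6; after that, nothing fits. Check, step by step:
  pool = (3, 2)
  P8: need (3, 1) fits (3, 2); releases (3, 1), pool now (6, 3)
  P6: need (6, 2) fits (6, 3); releases (1, 2), pool now (7, 5)
  P3 cannot run: need (8, 8) vs free (7, 5) (insufficient R0 and R2)
  P9 cannot run: need (8, 3) vs free (7, 5) (insufficient R0)
Permanently blocked: P3 and P9.


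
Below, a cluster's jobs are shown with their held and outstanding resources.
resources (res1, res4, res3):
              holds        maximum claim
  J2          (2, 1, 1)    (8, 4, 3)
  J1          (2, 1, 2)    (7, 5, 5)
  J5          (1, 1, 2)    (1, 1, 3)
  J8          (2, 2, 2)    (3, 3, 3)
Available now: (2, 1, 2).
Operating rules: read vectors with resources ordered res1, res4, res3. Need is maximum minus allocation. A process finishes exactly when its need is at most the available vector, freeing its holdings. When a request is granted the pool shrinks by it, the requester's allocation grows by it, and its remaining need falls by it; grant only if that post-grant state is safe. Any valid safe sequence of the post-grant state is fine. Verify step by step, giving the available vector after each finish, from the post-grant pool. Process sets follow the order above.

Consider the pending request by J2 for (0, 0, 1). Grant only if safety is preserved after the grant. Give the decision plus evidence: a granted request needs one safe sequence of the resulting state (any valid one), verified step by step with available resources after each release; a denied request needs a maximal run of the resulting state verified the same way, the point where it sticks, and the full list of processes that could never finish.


GRANT: granting preserves safety; a valid post-grant sequence is J5, J8, J1, J2.
Key observation: (2, 1, 1) free after granting still covers J5 first, and each release covers the next.
Step-by-step check of the post-grant state:
  pool = (2, 1, 1)
  J5 needs (0, 0, 1) <= (2, 1, 1) -> finishes; pool += (1, 1, 2) = (3, 2, 3)
  J8 needs (1, 1, 1) <= (3, 2, 3) -> finishes; pool += (2, 2, 2) = (5, 4, 5)
  J1 needs (5, 4, 3) <= (5, 4, 5) -> finishes; pool += (2, 1, 2) = (7, 5, 7)
  J2 needs (6, 3, 1) <= (7, 5, 7) -> finishes; pool += (2, 1, 2) = (9, 6, 9)


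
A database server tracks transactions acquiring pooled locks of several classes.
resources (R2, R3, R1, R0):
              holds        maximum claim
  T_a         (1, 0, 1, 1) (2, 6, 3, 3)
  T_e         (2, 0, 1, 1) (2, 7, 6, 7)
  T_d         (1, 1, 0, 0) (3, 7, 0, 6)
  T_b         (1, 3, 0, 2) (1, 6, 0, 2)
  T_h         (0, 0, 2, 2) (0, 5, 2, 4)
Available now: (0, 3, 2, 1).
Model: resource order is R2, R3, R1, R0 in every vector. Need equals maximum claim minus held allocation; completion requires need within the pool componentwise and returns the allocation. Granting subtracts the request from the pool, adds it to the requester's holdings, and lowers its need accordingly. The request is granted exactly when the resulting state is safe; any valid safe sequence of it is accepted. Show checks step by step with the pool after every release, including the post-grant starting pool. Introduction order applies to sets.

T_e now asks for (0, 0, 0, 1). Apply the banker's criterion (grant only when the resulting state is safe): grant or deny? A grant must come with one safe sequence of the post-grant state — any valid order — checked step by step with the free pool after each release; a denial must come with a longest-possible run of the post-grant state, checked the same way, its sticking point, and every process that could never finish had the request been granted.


DENY — the pretend-granted state is unsafe.
Key observation: after T_b, T_h, T_a the pool peaks at (2, 6, 5, 5), and each blocked process is short somewhere: T_e on R3; T_d on R0.
Pretend the grant happened; the run T_b, T_h, T_a goes as far as possible. Step-by-step check:
  pool = (0, 3, 2, 0)
  run T_b (needs (0, 3, 0, 0), free (0, 3, 2, 0)); after release of (1, 3, 0, 2) the pool is (1, 6, 2, 2)
  run T_h (needs (0, 5, 0, 2), free (1, 6, 2, 2)); after release of (0, 0, 2, 2) the pool is (1, 6, 4, 4)
  run T_a (needs (1, 6, 2, 2), free (1, 6, 4, 4)); after release of (1, 0, 1, 1) the pool is (2, 6, 5, 5)
  T_e still needs (0, 7, 5, 5) but only (2, 6, 5, 5) is free — short on R3
  T_d still needs (2, 6, 0, 6) but only (2, 6, 5, 5) is free — short on R0
Processes that could never finish after the grant: T_e and T_d.


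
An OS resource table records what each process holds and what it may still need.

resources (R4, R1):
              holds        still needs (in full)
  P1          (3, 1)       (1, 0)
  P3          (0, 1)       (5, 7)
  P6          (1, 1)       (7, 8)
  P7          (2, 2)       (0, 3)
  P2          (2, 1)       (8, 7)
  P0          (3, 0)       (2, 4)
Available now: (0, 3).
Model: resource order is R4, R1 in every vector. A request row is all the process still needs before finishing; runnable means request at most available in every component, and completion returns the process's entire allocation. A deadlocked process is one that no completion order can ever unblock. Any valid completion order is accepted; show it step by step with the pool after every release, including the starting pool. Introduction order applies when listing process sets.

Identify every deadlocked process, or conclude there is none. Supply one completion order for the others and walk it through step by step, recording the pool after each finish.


Deadlocked set: P3, P6 and P2.
Key observation: the wall is R1: completing P7, P1, P0 brings the pool only to (8, 6), and all the rest need more.
The rest can finish in the order P7, P1, P0. Verifying each step:
  pool = (0, 3)
  P7 needs (0, 3) <= (0, 3) -> finishes; pool += (2, 2) = (2, 5)
  P1 needs (1, 0) <= (2, 5) -> finishes; pool += (3, 1) = (5, 6)
  P0 needs (2, 4) <= (5, 6) -> finishes; pool += (3, 0) = (8, 6)
The stuck group stays short no matter what:
  P3 cannot run: need (5, 7) vs free (8, 6) (insufficient R1)
  P6 cannot run: need (7, 8) vs free (8, 6) (insufficient R1)
  P2 cannot run: need (8, 7) vs free (8, 6) (insufficient R1)


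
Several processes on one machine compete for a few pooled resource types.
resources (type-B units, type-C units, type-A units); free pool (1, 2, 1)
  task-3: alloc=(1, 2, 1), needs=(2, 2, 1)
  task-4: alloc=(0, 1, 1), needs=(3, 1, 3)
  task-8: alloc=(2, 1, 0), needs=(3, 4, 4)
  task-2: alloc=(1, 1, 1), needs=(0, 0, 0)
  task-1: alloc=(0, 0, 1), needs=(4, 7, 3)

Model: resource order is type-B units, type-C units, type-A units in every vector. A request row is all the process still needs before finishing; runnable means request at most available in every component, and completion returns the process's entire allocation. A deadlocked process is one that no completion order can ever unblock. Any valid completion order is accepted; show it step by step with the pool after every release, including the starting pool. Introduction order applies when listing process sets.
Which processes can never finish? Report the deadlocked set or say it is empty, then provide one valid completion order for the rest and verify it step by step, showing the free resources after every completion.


The deadlocked set is empty.
Key observation: task-2 can run right away; the returned allocation unlocks the remaining processes in turn.
One completion order for the rest: task-2, task-3, task-4, task-8, task-1. Verifying each step:
  pool = (1, 2, 1)
  run task-2 (needs (0, 0, 0), free (1, 2, 1)); after release of (1, 1, 1) the pool is (2, 3, 2)
  run task-3 (needs (2, 2, 1), free (2, 3, 2)); after release of (1, 2, 1) the pool is (3, 5, 3)
  run task-4 (needs (3, 1, 3), free (3, 5, 3)); after release of (0, 1, 1) the pool is (3, 6, 4)
  run task-8 (needs (3, 4, 4), free (3, 6, 4)); after release of (2, 1, 0) the pool is (5, 7, 4)
  run task-1 (needs (4, 7, 3), free (5, 7, 4)); after release of (0, 0, 1) the pool is (5, 7, 5)


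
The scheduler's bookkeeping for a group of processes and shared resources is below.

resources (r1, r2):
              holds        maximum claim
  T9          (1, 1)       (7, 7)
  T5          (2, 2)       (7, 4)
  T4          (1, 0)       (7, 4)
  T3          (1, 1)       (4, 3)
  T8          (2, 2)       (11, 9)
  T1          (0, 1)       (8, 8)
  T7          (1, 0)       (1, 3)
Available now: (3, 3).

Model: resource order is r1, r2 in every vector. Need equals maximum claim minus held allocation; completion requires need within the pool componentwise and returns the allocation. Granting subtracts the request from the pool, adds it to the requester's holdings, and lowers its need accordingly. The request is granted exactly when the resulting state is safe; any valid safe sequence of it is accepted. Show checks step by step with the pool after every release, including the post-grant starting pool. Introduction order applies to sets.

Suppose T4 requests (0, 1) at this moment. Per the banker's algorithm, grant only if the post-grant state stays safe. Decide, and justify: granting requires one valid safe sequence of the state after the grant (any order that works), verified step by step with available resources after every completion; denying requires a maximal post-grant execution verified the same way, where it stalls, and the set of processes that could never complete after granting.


GRANT: granting preserves safety; a valid post-grant sequence is T3, T7, T5, T4, T9, T8, T1.
Key observation: the grant leaves (3, 2) free — enough for T3, whose release restarts the cascade.
Check on the post-grant state, step by step:
  pool = (3, 2)
  run T3 (needs (3, 2), free (3, 2)); after release of (1, 1) the pool is (4, 3)
  run T7 (needs (0, 3), free (4, 3)); after release of (1, 0) the pool is (5, 3)
  run T5 (needs (5, 2), free (5, 3)); after release of (2, 2) the pool is (7, 5)
  run T4 (needs (6, 3), free (7, 5)); after release of (1, 1) the pool is (8, 6)
  run T9 (needs (6, 6), free (8, 6)); after release of (1, 1) the pool is (9, 7)
  run T8 (needs (9, 7), free (9, 7)); after release of (2, 2) the pool is (11, 9)
  run T1 (needs (8, 7), free (11, 9)); after release of (0, 1) the pool is (11, 10)


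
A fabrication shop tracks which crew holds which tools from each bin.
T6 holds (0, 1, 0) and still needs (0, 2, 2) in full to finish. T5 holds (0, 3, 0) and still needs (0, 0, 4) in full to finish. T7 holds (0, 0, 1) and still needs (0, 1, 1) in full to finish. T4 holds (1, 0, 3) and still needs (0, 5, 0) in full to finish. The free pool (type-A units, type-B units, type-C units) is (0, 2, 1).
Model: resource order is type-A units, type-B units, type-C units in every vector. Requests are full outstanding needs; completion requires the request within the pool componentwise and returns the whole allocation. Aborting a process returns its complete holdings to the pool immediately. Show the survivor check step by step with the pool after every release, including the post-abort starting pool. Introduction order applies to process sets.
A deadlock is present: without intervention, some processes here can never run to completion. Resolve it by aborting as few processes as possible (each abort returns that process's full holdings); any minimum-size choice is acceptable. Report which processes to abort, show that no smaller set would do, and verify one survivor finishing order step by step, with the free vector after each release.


The answer: abort T4.
Key observation: the deadlocked T5 becomes finishable only because T4 released (1, 0, 3); it completes at step 2 below.
Minimality: the empty abort set fails — the state is deadlocked as it stands.
One survivor order: T6, T5, T7. Walking it through (post-abort pool first):
  pool = (1, 2, 4)
  T6 needs (0, 2, 2) <= (1, 2, 4) -> finishes; pool += (0, 1, 0) = (1, 3, 4)
  T5 needs (0, 0, 4) <= (1, 3, 4) -> finishes; pool += (0, 3, 0) = (1, 6, 4)
  T7 needs (0, 1, 1) <= (1, 6, 4) -> finishes; pool += (0, 0, 1) = (1, 6, 5)


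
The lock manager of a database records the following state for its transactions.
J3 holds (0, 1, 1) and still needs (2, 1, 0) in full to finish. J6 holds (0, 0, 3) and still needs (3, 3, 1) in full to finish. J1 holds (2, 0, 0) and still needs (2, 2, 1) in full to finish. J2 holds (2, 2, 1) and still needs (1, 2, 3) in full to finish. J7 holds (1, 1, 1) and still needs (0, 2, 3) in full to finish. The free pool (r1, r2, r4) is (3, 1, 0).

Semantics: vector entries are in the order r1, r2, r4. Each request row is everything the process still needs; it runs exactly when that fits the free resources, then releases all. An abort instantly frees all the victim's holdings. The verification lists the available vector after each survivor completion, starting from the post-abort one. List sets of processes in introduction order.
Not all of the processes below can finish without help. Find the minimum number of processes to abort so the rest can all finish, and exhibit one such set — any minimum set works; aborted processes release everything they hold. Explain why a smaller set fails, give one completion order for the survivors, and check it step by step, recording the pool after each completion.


Minimum abort set: J7.
Key observation: J6 was stuck for good until J7 gave back (1, 1, 1); in the order shown it finishes at step 3.
No smaller set exists: with zero aborts the deadlock remains.
Survivors finish in the order: J1, J3, J6, J2. Verifying each step (pool after the aborts first):
  pool = (4, 2, 1)
  J1: need (2, 2, 1) fits (4, 2, 1); releases (2, 0, 0), pool now (6, 2, 1)
  J3: need (2, 1, 0) fits (6, 2, 1); releases (0, 1, 1), pool now (6, 3, 2)
  J6: need (3, 3, 1) fits (6, 3, 2); releases (0, 0, 3), pool now (6, 3, 5)
  J2: need (1, 2, 3) fits (6, 3, 5); releases (2, 2, 1), pool now (8, 5, 6)


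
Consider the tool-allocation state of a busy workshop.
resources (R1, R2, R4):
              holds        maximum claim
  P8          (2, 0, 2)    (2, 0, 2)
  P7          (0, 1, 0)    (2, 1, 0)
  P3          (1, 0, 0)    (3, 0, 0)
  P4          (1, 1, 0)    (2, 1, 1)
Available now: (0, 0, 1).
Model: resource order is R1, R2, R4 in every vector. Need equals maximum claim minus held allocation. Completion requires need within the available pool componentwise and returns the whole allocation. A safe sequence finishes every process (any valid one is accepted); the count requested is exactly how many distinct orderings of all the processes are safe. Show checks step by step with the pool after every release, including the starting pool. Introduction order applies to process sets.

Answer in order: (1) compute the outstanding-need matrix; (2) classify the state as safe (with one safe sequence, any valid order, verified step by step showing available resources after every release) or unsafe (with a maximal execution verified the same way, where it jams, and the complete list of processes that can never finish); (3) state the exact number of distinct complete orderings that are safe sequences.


(1) Outstanding need per process (order R1, R2, R4):
  P8: (0, 0, 0)
  P7: (2, 0, 0)
  P3: (2, 0, 0)
  P4: (1, 0, 1)
(2) SAFE. One safe sequence: P8, P3, P7, P4.
Key observation: reading the order forward, P3 is the first process whose need (2, 0, 0) meets the free pool (2, 0, 3) exactly on a resource it requests.
Step-by-step check:
  pool = (0, 0, 1)
  run P8 (needs (0, 0, 0), free (0, 0, 1)); after release of (2, 0, 2) the pool is (2, 0, 3)
  run P3 (needs (2, 0, 0), free (2, 0, 3)); after release of (1, 0, 0) the pool is (3, 0, 3)
  run P7 (needs (2, 0, 0), free (3, 0, 3)); after release of (0, 1, 0) the pool is (3, 1, 3)
  run P4 (needs (1, 0, 1), free (3, 1, 3)); after release of (1, 1, 0) the pool is (4, 2, 3)
(3) Exactly 6 of the possible complete orderings are safe sequences.


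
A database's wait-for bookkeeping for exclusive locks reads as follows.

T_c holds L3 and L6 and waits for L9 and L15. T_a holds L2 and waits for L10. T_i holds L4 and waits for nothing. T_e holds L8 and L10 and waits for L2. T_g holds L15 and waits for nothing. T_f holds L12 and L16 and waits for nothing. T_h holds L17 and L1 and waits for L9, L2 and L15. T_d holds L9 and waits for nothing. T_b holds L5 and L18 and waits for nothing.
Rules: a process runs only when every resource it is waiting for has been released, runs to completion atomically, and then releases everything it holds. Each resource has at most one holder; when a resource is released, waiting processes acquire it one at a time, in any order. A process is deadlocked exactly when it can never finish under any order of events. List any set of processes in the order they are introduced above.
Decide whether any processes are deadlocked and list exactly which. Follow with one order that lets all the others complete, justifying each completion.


The deadlocked set is T_a, T_e and T_h.
Key observation: the waits loop around T_a -> T_e -> T_a with no way out; T_h waits into the deadlock from upstream.
A valid finishing order for the others: T_d, T_i, T_g, T_b, T_c, T_f.
Step-by-step check:
  T_d: no waits; runs immediately, freeing L9
  T_i: no waits; runs immediately, freeing L4
  T_g: no waits; runs immediately, freeing L15
  T_b: no waits; runs immediately, freeing L5 and L18
  run T_c (all its waits — L9 and L15 — are resolved); releases L3 and L6
  T_f: no waits; runs immediately, freeing L12 and L16


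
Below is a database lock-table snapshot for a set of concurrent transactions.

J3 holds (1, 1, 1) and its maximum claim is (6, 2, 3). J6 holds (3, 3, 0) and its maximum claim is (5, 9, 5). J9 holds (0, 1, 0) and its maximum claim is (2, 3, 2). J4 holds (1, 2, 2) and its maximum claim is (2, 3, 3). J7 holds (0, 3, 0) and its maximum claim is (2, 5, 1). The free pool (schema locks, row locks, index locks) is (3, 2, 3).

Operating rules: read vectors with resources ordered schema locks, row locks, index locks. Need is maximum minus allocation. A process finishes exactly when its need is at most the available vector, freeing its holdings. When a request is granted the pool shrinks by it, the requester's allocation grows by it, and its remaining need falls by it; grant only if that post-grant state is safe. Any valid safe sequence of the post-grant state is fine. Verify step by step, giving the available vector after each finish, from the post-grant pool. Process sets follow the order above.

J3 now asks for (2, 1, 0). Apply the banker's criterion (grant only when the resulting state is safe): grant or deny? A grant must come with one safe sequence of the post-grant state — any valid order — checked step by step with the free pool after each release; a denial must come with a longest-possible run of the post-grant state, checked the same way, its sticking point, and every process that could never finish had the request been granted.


GRANT — the state after the grant stays safe, e.g. via J4, J7, J6, J3, J9.
Key observation: after the grant the pool drops to (1, 1, 3), which still lets J4 finish first and unwind the rest.
Check on the post-grant state, step by step:
  pool = (1, 1, 3)
  J4: need (1, 1, 1) fits (1, 1, 3); releases (1, 2, 2), pool now (2, 3, 5)
  J7: need (2, 2, 1) fits (2, 3, 5); releases (0, 3, 0), pool now (2, 6, 5)
  J6: need (2, 6, 5) fits (2, 6, 5); releases (3, 3, 0), pool now (5, 9, 5)
  J3: need (3, 0, 2) fits (5, 9, 5); releases (3, 2, 1), pool now (8, 11, 6)
  J9: need (2, 2, 2) fits (8, 11, 6); releases (0, 1, 0), pool now (8, 12, 6)


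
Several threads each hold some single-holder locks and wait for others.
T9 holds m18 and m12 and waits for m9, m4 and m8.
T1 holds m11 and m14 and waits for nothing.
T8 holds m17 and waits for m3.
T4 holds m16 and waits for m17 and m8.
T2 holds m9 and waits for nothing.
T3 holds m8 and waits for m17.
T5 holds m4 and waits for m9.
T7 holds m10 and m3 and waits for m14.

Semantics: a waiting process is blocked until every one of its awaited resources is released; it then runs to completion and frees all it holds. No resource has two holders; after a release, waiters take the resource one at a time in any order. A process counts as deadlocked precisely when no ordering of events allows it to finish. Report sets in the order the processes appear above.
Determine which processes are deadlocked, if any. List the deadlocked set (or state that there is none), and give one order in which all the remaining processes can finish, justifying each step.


The deadlocked set is empty.
Key observation: the waits form no ring: some process can always run, and its releases unblock the others one by one.
A valid finishing order for the others: T2, T1, T5, T7, T8, T3, T4, T9.
Walking it through:
  T2: no waits; runs immediately, freeing m9
  T1: no waits; runs immediately, freeing m11 and m14
  run T5 (all its waits — m9 — are resolved); releases m4
  run T7 (all its waits — m14 — are resolved); releases m10 and m3
  run T8 (all its waits — m3 — are resolved); releases m17
  run T3 (all its waits — m17 — are resolved); releases m8
  run T4 (all its waits — m17 and m8 — are resolved); releases m16
  run T9 (all its waits — m9, m4 and m8 — are resolved); releases m18 and m12


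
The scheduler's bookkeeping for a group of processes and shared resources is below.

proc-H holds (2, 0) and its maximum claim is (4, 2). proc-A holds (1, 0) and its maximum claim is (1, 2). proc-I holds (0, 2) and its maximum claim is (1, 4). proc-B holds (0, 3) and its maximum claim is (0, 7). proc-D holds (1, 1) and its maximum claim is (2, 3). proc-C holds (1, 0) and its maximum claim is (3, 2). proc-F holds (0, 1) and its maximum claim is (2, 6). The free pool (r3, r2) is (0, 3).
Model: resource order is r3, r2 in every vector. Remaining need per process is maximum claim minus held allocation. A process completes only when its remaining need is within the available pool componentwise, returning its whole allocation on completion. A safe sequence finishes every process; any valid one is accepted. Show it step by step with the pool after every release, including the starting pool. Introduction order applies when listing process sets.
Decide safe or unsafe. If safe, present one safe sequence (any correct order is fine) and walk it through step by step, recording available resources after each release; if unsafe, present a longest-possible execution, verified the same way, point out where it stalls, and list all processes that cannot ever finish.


The state is SAFE; one workable sequence: proc-A, proc-D, proc-H, proc-I, proc-F, proc-B, proc-C.
Key observation: proc-D is the earliest step where a requested resource binds exactly: need (1, 2), pool (1, 3) at its turn.
Check, step by step:
  pool = (0, 3)
  run proc-A (needs (0, 2), free (0, 3)); after release of (1, 0) the pool is (1, 3)
  run proc-D (needs (1, 2), free (1, 3)); after release of (1, 1) the pool is (2, 4)
  run proc-H (needs (2, 2), free (2, 4)); after release of (2, 0) the pool is (4, 4)
  run proc-I (needs (1, 2), free (4, 4)); after release of (0, 2) the pool is (4, 6)
  run proc-F (needs (2, 5), free (4, 6)); after release of (0, 1) the pool is (4, 7)
  run proc-B (needs (0, 4), free (4, 7)); after release of (0, 3) the pool is (4, 10)
  run proc-C (needs (2, 2), free (4, 10)); after release of (1, 0) the pool is (5, 10)


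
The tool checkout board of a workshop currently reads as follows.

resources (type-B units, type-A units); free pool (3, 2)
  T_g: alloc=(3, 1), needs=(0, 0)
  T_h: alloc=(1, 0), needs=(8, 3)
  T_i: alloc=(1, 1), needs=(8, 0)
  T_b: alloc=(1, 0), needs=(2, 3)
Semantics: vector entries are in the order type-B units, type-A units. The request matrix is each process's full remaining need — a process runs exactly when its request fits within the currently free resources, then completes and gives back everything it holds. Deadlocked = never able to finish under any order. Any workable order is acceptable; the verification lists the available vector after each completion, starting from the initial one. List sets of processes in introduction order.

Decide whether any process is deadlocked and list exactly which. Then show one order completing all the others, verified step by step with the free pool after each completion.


The deadlocked set is T_h and T_i.
Key observation: after T_g, T_b complete, (7, 3) is the best the pool ever gets, yet each leftover process wants more type-B units.
One completion order for the rest: T_g, T_b. Walking it through:
  pool = (3, 2)
  T_g: need (0, 0) fits (3, 2); releases (3, 1), pool now (6, 3)
  T_b: need (2, 3) fits (6, 3); releases (1, 0), pool now (7, 3)
The blocked processes can never fit:
  blocked: T_h wants (8, 3), pool (7, 3) — not enough type-B units
  blocked: T_i wants (8, 0), pool (7, 3) — not enough type-B units


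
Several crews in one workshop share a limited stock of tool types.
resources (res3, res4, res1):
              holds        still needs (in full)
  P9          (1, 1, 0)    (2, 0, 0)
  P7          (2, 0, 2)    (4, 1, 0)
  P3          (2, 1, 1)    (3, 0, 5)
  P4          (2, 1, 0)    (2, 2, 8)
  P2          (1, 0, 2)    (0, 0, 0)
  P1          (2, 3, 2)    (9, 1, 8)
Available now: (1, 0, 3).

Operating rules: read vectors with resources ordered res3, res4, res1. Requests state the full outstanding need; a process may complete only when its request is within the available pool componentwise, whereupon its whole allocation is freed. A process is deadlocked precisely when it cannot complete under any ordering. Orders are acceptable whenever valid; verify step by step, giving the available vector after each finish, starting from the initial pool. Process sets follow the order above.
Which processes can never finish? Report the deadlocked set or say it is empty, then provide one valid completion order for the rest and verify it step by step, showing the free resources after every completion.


The deadlocked set is empty.
Key observation: starting with P2, each completion frees enough for the next — no one is permanently blocked.
One completion order for the rest: P2, P9, P3, P7, P4, P1. Verifying each step:
  pool = (1, 0, 3)
  run P2 (needs (0, 0, 0), free (1, 0, 3)); after release of (1, 0, 2) the pool is (2, 0, 5)
  run P9 (needs (2, 0, 0), free (2, 0, 5)); after release of (1, 1, 0) the pool is (3, 1, 5)
  run P3 (needs (3, 0, 5), free (3, 1, 5)); after release of (2, 1, 1) the pool is (5, 2, 6)
  run P7 (needs (4, 1, 0), free (5, 2, 6)); after release of (2, 0, 2) the pool is (7, 2, 8)
  run P4 (needs (2, 2, 8), free (7, 2, 8)); after release of (2, 1, 0) the pool is (9, 3, 8)
  run P1 (needs (9, 1, 8), free (9, 3, 8)); after release of (2, 3, 2) the pool is (11, 6, 10)


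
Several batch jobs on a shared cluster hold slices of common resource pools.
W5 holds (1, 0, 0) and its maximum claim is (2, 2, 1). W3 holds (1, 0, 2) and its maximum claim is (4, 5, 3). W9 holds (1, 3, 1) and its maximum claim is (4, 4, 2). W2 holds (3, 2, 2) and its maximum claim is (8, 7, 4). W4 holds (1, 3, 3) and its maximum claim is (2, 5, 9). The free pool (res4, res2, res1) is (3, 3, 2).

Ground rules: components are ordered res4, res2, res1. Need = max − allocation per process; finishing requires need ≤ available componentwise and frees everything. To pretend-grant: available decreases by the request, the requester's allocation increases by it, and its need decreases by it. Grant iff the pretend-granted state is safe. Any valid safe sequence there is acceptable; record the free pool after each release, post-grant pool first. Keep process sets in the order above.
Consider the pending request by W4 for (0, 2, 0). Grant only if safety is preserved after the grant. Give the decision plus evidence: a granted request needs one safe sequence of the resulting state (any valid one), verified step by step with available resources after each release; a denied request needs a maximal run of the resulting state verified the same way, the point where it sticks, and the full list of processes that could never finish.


DENY: after the grant no complete ordering would exist.
Key observation: after W9, W5 the pool peaks at (5, 4, 3), and each blocked process is short somewhere: W3 on res2; W2 on res2; W4 on res1.
Pretend the grant happened; the run W9, W5 goes as far as possible. Verifying each step:
  pool = (3, 1, 2)
  run W9 (needs (3, 1, 1), free (3, 1, 2)); after release of (1, 3, 1) the pool is (4, 4, 3)
  run W5 (needs (1, 2, 1), free (4, 4, 3)); after release of (1, 0, 0) the pool is (5, 4, 3)
  W3 cannot run: need (3, 5, 1) vs free (5, 4, 3) (insufficient res2)
  W2 cannot run: need (5, 5, 2) vs free (5, 4, 3) (insufficient res2)
  W4 cannot run: need (1, 0, 6) vs free (5, 4, 3) (insufficient res1)
Had the request been granted, W3, W2 and W4 could never finish.
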